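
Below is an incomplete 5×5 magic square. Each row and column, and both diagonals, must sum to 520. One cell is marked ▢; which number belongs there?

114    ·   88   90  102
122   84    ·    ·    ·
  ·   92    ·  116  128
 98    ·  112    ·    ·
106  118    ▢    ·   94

120

Row 1 must total 520; the given cells sum to 394, so (1,2) = 126.
Column 1: 114 + 122 + 98 + 106 + ? = 520, so (3,1) = 80.
Column 2 needs 520; the known cells sum to 420, so (4,2) = 100.
Row 3 needs 520; the known cells sum to 416, so (3,3) = 104.
The remaining cell in main diagonal is (4,4) = 520 − 396 = 124.
Anti-diagonal needs 520; the known cells sum to 412, so (2,4) = 108.
Using row 4: 98 + 100 + 112 + 124 + ? → (4,5) = 520 − 434 = 86.
The remaining cell in column 4 is (5,4) = 520 − 438 = 82.
Using column 5: 102 + 128 + 86 + 94 + ? → (2,5) = 520 − 410 = 110.
From row 2, 520 − (122 + 84 + 108 + 110) gives (2,3) = 96.
From row 5, 520 − (106 + 118 + 82 + 94) gives (5,3) = 120.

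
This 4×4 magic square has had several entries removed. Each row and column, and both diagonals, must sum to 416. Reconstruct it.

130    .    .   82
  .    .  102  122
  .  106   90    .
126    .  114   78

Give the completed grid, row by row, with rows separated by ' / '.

Row 4: 126 + 114 + 78 + ? = 416, so (4,2) = 98.
Column 3 needs 416; the known cells sum to 306, so (1,3) = 110.
From column 4, 416 − (82 + 122 + 78) gives (3,4) = 134.
Using main diagonal: 130 + 90 + 78 + ? → (2,2) = 416 − 298 = 118.
The remaining cell in row 1 is (1,2) = 416 − 322 = 94.
Using row 2: 118 + 102 + 122 + ? → (2,1) = 416 − 342 = 74.
Row 3 needs 416; the known cells sum to 330, so (3,1) = 86.

130 94 110 82 / 74 118 102 122 / 86 106 90 134 / 126 98 114 78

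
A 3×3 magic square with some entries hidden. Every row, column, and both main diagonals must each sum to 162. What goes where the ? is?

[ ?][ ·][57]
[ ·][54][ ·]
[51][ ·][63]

Row 3 must total 162; the given cells sum to 114, so (3,2) = 48.
Column 2 must total 162; the given cells sum to 102, so (1,2) = 60.
Using column 3: 57 + 63 + ? → (2,3) = 162 − 120 = 42.
Main diagonal: 54 + 63 + ? = 162, so (1,1) = 45.

45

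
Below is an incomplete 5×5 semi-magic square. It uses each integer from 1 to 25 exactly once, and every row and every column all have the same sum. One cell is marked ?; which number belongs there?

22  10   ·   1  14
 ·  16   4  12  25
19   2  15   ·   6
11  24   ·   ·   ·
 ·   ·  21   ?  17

9

The entries are 1 through 25, which sum to 325, so each line sums to 325/5 = 65.
Using row 1: 22 + 10 + 1 + 14 + ? → (1,3) = 65 − 47 = 18.
Row 2 needs 65; the known cells sum to 57, so (2,1) = 8.
From row 3, 65 − (19 + 2 + 15 + 6) gives (3,4) = 23.
Column 1: 22 + 8 + 19 + 11 + ? = 65, so (5,1) = 5.
Using column 2: 10 + 16 + 2 + 24 + ? → (5,2) = 65 − 52 = 13.
The remaining cell in column 3 is (4,3) = 65 − 58 = 7.
Column 5 needs 65; the known cells sum to 62, so (4,5) = 3.
Using row 4: 11 + 24 + 7 + 3 + ? → (4,4) = 65 − 45 = 20.
Row 5 must total 65; the given cells sum to 56, so (5,4) = 9.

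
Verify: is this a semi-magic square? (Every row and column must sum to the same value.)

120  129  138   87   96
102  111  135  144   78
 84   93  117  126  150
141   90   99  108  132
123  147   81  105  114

Row 1: 120 + 129 + 138 + 87 + 96 = 570.
Row 2: 102 + 111 + 135 + 144 + 78 = 570.
Row 3: 84 + 93 + 117 + 126 + 150 = 570.
Row 4: 141 + 90 + 99 + 108 + 132 = 570.
Row 5: 123 + 147 + 81 + 105 + 114 = 570.
Column 1: 120 + 102 + 84 + 141 + 123 = 570.
Column 2: 129 + 111 + 93 + 90 + 147 = 570.
Column 3: 138 + 135 + 117 + 99 + 81 = 570.
Column 4: 87 + 144 + 126 + 108 + 105 = 570.
Column 5: 96 + 78 + 150 + 132 + 114 = 570.
All lines sum to 570.

Yes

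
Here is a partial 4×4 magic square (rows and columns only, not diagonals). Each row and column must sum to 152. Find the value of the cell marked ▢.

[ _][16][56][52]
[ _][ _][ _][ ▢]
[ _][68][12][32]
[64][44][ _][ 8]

Row 1 needs 152; the known cells sum to 124, so (1,1) = 28.
Row 3 must total 152; the given cells sum to 112, so (3,1) = 40.
The remaining cell in row 4 is (4,3) = 152 − 116 = 36.
Column 1: 28 + 40 + 64 + ? = 152, so (2,1) = 20.
From column 2, 152 − (16 + 68 + 44) gives (2,2) = 24.
Using column 3: 56 + 12 + 36 + ? → (2,3) = 152 − 104 = 48.
Using column 4: 52 + 32 + 8 + ? → (2,4) = 152 − 92 = 60.

60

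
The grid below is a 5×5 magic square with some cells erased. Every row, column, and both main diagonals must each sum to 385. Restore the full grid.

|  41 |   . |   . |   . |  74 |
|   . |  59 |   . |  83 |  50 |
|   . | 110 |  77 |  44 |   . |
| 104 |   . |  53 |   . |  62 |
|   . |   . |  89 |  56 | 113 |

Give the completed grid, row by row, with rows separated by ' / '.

The remaining cell in column 5 is (3,5) = 385 − 299 = 86.
The remaining cell in main diagonal is (4,4) = 385 − 290 = 95.
Using row 3: 110 + 77 + 44 + 86 + ? → (3,1) = 385 − 317 = 68.
Row 4 needs 385; the known cells sum to 314, so (4,2) = 71.
Using column 4: 83 + 44 + 95 + 56 + ? → (1,4) = 385 − 278 = 107.
The remaining cell in anti-diagonal is (5,1) = 385 − 305 = 80.
Row 5: 80 + 89 + 56 + 113 + ? = 385, so (5,2) = 47.
The remaining cell in column 1 is (2,1) = 385 − 293 = 92.
Column 2 must total 385; the given cells sum to 287, so (1,2) = 98.
From row 1, 385 − (41 + 98 + 107 + 74) gives (1,3) = 65.
Row 2 needs 385; the known cells sum to 284, so (2,3) = 101.

41 98 65 107 74 / 92 59 101 83 50 / 68 110 77 44 86 / 104 71 53 95 62 / 80 47 89 56 113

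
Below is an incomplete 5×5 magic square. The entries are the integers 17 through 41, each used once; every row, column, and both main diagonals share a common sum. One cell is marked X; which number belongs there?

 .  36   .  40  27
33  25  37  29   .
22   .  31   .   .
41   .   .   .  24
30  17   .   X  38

The entries are 17 through 41, which sum to 725, so each line sums to 725/5 = 145.
The remaining cell in row 2 is (2,5) = 145 − 124 = 21.
From column 1, 145 − (33 + 22 + 41 + 30) gives (1,1) = 19.
Column 5: 27 + 21 + 24 + 38 + ? = 145, so (3,5) = 35.
Main diagonal needs 145; the known cells sum to 113, so (4,4) = 32.
Anti-diagonal: 27 + 29 + 31 + 30 + ? = 145, so (4,2) = 28.
Row 1: 19 + 36 + 40 + 27 + ? = 145, so (1,3) = 23.
Using row 4: 41 + 28 + 32 + 24 + ? → (4,3) = 145 − 125 = 20.
Column 2 needs 145; the known cells sum to 106, so (3,2) = 39.
Using column 3: 23 + 37 + 31 + 20 + ? → (5,3) = 145 − 111 = 34.
From row 3, 145 − (22 + 39 + 31 + 35) gives (3,4) = 18.
From row 5, 145 − (30 + 17 + 34 + 38) gives (5,4) = 26.

26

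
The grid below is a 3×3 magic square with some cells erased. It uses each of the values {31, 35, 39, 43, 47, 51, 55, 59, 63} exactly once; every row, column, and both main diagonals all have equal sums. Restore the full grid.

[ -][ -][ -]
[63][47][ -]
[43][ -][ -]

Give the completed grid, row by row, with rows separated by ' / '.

35 55 51 / 63 47 31 / 43 39 59

The 9 entries sum to 423, so each line sums to 423/3 = 141.
Row 2: 63 + 47 + ? = 141, so (2,3) = 31.
Column 1: 63 + 43 + ? = 141, so (1,1) = 35.
Main diagonal must total 141; the given cells sum to 82, so (3,3) = 59.
Anti-diagonal: 47 + 43 + ? = 141, so (1,3) = 51.
Row 1 must total 141; the given cells sum to 86, so (1,2) = 55.
Using row 3: 43 + 59 + ? → (3,2) = 141 − 102 = 39.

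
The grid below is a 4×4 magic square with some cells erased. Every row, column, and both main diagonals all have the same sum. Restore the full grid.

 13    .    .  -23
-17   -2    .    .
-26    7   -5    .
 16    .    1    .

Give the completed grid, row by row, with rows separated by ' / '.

Column 1 is already complete: 13 + -17 + -26 + 16 = -14, so that is the magic constant.
Row 3 needs -14; the known cells sum to -24, so (3,4) = 10.
The remaining cell in main diagonal is (4,4) = -14 − 6 = -20.
The remaining cell in anti-diagonal is (2,3) = -14 − 0 = -14.
Row 2 needs -14; the known cells sum to -33, so (2,4) = 19.
From row 4, -14 − (16 + 1 + (-20)) gives (4,2) = -11.
Column 2: -2 + 7 + (-11) + ? = -14, so (1,2) = -8.
Column 3 must total -14; the given cells sum to -18, so (1,3) = 4.

13 -8 4 -23 / -17 -2 -14 19 / -26 7 -5 10 / 16 -11 1 -20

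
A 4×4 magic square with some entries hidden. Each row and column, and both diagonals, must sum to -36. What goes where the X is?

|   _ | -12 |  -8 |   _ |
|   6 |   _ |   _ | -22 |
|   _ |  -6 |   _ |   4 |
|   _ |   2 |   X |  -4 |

The remaining cell in column 2 is (2,2) = -36 − (-16) = -20.
From column 4, -36 − (-22 + 4 + (-4)) gives (1,4) = -14.
Row 1: -12 + (-8) + (-14) + ? = -36, so (1,1) = -2.
Row 2 must total -36; the given cells sum to -36, so (2,3) = 0.
Main diagonal must total -36; the given cells sum to -26, so (3,3) = -10.
Anti-diagonal must total -36; the given cells sum to -20, so (4,1) = -16.
Row 3 must total -36; the given cells sum to -12, so (3,1) = -24.
Row 4 must total -36; the given cells sum to -18, so (4,3) = -18.

-18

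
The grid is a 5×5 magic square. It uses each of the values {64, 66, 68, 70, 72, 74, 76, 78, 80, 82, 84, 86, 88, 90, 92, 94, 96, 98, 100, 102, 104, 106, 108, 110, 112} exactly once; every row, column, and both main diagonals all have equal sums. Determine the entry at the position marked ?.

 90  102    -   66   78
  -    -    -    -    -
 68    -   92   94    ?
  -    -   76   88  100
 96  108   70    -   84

106

The 25 entries sum to 2200, so each line sums to 2200/5 = 440.
Row 1 needs 440; the known cells sum to 336, so (1,3) = 104.
Row 5 must total 440; the given cells sum to 358, so (5,4) = 82.
Column 3 must total 440; the given cells sum to 342, so (2,3) = 98.
Column 4: 66 + 94 + 88 + 82 + ? = 440, so (2,4) = 110.
Main diagonal must total 440; the given cells sum to 354, so (2,2) = 86.
From anti-diagonal, 440 − (78 + 110 + 92 + 96) gives (4,2) = 64.
Using row 4: 64 + 76 + 88 + 100 + ? → (4,1) = 440 − 328 = 112.
Using column 1: 90 + 68 + 112 + 96 + ? → (2,1) = 440 − 366 = 74.
Column 2: 102 + 86 + 64 + 108 + ? = 440, so (3,2) = 80.
From row 2, 440 − (74 + 86 + 98 + 110) gives (2,5) = 72.
Row 3 needs 440; the known cells sum to 334, so (3,5) = 106.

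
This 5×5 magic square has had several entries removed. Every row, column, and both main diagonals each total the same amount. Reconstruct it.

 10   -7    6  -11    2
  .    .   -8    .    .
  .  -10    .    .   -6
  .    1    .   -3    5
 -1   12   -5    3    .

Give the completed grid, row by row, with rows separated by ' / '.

Row 1 is already complete: 10 + -7 + 6 + -11 + 2 = 0, so that is the magic constant.
Row 5 must total 0; the given cells sum to 9, so (5,5) = -9.
Column 2 must total 0; the given cells sum to -4, so (2,2) = 4.
Using column 5: 2 + (-6) + 5 + (-9) + ? → (2,5) = 0 − (-8) = 8.
The remaining cell in main diagonal is (3,3) = 0 − 2 = -2.
Anti-diagonal needs 0; the known cells sum to 0, so (2,4) = 0.
Row 2: 4 + (-8) + 0 + 8 + ? = 0, so (2,1) = -4.
From column 3, 0 − (6 + (-8) + (-2) + (-5)) gives (4,3) = 9.
Column 4: -11 + 0 + (-3) + 3 + ? = 0, so (3,4) = 11.
From row 3, 0 − (-10 + (-2) + 11 + (-6)) gives (3,1) = 7.
The remaining cell in row 4 is (4,1) = 0 − 12 = -12.

10 -7 6 -11 2 / -4 4 -8 0 8 / 7 -10 -2 11 -6 / -12 1 9 -3 5 / -1 12 -5 3 -9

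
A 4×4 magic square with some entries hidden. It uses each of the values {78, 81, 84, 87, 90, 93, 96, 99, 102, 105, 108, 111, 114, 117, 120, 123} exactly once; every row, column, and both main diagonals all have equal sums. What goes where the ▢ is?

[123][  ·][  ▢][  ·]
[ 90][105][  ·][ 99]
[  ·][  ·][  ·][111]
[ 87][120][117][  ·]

81

The 16 entries sum to 1608, so each line sums to 1608/4 = 402.
Row 2 must total 402; the given cells sum to 294, so (2,3) = 108.
Using row 4: 87 + 120 + 117 + ? → (4,4) = 402 − 324 = 78.
Column 1 must total 402; the given cells sum to 300, so (3,1) = 102.
Column 4: 99 + 111 + 78 + ? = 402, so (1,4) = 114.
Main diagonal: 123 + 105 + 78 + ? = 402, so (3,3) = 96.
Anti-diagonal must total 402; the given cells sum to 309, so (3,2) = 93.
Column 2 needs 402; the known cells sum to 318, so (1,2) = 84.
Using column 3: 108 + 96 + 117 + ? → (1,3) = 402 − 321 = 81.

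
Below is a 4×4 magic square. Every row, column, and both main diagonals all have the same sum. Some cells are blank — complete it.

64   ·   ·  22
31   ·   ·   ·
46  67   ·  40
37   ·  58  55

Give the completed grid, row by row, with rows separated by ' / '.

64 49 43 22 / 31 34 52 61 / 46 67 25 40 / 37 28 58 55

Column 1 is already complete: 64 + 31 + 46 + 37 = 178, so that is the magic constant.
Row 3 needs 178; the known cells sum to 153, so (3,3) = 25.
Row 4 needs 178; the known cells sum to 150, so (4,2) = 28.
Using column 4: 22 + 40 + 55 + ? → (2,4) = 178 − 117 = 61.
Using main diagonal: 64 + 25 + 55 + ? → (2,2) = 178 − 144 = 34.
Anti-diagonal needs 178; the known cells sum to 126, so (2,3) = 52.
The remaining cell in column 2 is (1,2) = 178 − 129 = 49.
Column 3 must total 178; the given cells sum to 135, so (1,3) = 43.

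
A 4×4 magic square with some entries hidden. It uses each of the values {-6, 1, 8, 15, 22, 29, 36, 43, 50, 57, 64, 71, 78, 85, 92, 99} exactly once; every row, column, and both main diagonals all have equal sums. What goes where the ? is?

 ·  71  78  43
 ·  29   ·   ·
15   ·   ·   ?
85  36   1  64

22

The 16 entries sum to 744, so each line sums to 744/4 = 186.
From row 1, 186 − (71 + 78 + 43) gives (1,1) = -6.
Column 1: -6 + 15 + 85 + ? = 186, so (2,1) = 92.
Column 2 needs 186; the known cells sum to 136, so (3,2) = 50.
Main diagonal must total 186; the given cells sum to 87, so (3,3) = 99.
The remaining cell in anti-diagonal is (2,3) = 186 − 178 = 8.
Row 2 needs 186; the known cells sum to 129, so (2,4) = 57.
From row 3, 186 − (15 + 50 + 99) gives (3,4) = 22.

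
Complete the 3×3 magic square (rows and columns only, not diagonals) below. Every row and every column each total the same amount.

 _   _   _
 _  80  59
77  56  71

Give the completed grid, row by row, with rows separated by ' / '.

Row 3 is already complete: 77 + 56 + 71 = 204, so that is the magic constant.
Row 2 must total 204; the given cells sum to 139, so (2,1) = 65.
From column 1, 204 − (65 + 77) gives (1,1) = 62.
The remaining cell in column 2 is (1,2) = 204 − 136 = 68.
Column 3 needs 204; the known cells sum to 130, so (1,3) = 74.

62 68 74 / 65 80 59 / 77 56 71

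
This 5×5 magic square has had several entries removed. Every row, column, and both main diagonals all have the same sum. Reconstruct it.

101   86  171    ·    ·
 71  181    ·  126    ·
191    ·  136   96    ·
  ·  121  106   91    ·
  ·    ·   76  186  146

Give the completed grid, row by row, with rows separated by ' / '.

Main diagonal is already complete: 101 + 181 + 136 + 91 + 146 = 655, so that is the magic constant.
Using column 3: 171 + 136 + 106 + 76 + ? → (2,3) = 655 − 489 = 166.
From column 4, 655 − (126 + 96 + 91 + 186) gives (1,4) = 156.
From row 1, 655 − (101 + 86 + 171 + 156) gives (1,5) = 141.
Row 2: 71 + 181 + 166 + 126 + ? = 655, so (2,5) = 111.
Anti-diagonal needs 655; the known cells sum to 524, so (5,1) = 131.
Row 5 must total 655; the given cells sum to 539, so (5,2) = 116.
From column 1, 655 − (101 + 71 + 191 + 131) gives (4,1) = 161.
The remaining cell in column 2 is (3,2) = 655 − 504 = 151.
Row 3 must total 655; the given cells sum to 574, so (3,5) = 81.
Using row 4: 161 + 121 + 106 + 91 + ? → (4,5) = 655 − 479 = 176.

101 86 171 156 141 / 71 181 166 126 111 / 191 151 136 96 81 / 161 121 106 91 176 / 131 116 76 186 146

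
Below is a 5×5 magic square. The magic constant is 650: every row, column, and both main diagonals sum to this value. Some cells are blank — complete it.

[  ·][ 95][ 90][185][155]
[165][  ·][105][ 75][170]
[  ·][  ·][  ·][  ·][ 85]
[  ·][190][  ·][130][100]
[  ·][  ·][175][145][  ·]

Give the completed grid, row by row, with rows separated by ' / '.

125 95 90 185 155 / 165 135 105 75 170 / 180 150 120 115 85 / 70 190 160 130 100 / 110 80 175 145 140

Using row 1: 95 + 90 + 185 + 155 + ? → (1,1) = 650 − 525 = 125.
Row 2 must total 650; the given cells sum to 515, so (2,2) = 135.
From column 4, 650 − (185 + 75 + 130 + 145) gives (3,4) = 115.
Column 5 needs 650; the known cells sum to 510, so (5,5) = 140.
Main diagonal: 125 + 135 + 130 + 140 + ? = 650, so (3,3) = 120.
Anti-diagonal must total 650; the given cells sum to 540, so (5,1) = 110.
From row 5, 650 − (110 + 175 + 145 + 140) gives (5,2) = 80.
Column 2 needs 650; the known cells sum to 500, so (3,2) = 150.
Using column 3: 90 + 105 + 120 + 175 + ? → (4,3) = 650 − 490 = 160.
Row 3: 150 + 120 + 115 + 85 + ? = 650, so (3,1) = 180.
Using row 4: 190 + 160 + 130 + 100 + ? → (4,1) = 650 − 580 = 70.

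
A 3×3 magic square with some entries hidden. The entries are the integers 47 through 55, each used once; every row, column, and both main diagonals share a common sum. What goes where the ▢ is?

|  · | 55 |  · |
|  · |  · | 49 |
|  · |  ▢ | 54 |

The entries are 47 through 55, which sum to 459, so each line sums to 459/3 = 153.
Column 3 must total 153; the given cells sum to 103, so (1,3) = 50.
From row 1, 153 − (55 + 50) gives (1,1) = 48.
The remaining cell in main diagonal is (2,2) = 153 − 102 = 51.
Anti-diagonal needs 153; the known cells sum to 101, so (3,1) = 52.
Using row 2: 51 + 49 + ? → (2,1) = 153 − 100 = 53.
Row 3 must total 153; the given cells sum to 106, so (3,2) = 47.

47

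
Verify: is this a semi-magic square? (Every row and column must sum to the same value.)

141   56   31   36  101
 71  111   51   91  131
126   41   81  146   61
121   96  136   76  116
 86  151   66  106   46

Row 1: 141 + 56 + 31 + 36 + 101 = 365.
Row 2: 71 + 111 + 51 + 91 + 131 = 455.
Row 3: 126 + 41 + 81 + 146 + 61 = 455.
Row 4: 121 + 96 + 136 + 76 + 116 = 545.
Row 5: 86 + 151 + 66 + 106 + 46 = 455.
Column 1: 141 + 71 + 126 + 121 + 86 = 545.
Column 2: 56 + 111 + 41 + 96 + 151 = 455.
Column 3: 31 + 51 + 81 + 136 + 66 = 365.
Column 4: 36 + 91 + 146 + 76 + 106 = 455.
Column 5: 101 + 131 + 61 + 116 + 46 = 455.

No — row 1 sums to 365 but row 5 sums to 455.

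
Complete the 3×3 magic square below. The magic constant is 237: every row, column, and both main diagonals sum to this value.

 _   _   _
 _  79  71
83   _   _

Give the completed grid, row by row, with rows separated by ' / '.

Row 2: 79 + 71 + ? = 237, so (2,1) = 87.
Column 1: 87 + 83 + ? = 237, so (1,1) = 67.
Main diagonal needs 237; the known cells sum to 146, so (3,3) = 91.
Using anti-diagonal: 79 + 83 + ? → (1,3) = 237 − 162 = 75.
Row 1 needs 237; the known cells sum to 142, so (1,2) = 95.
Row 3: 83 + 91 + ? = 237, so (3,2) = 63.

67 95 75 / 87 79 71 / 83 63 91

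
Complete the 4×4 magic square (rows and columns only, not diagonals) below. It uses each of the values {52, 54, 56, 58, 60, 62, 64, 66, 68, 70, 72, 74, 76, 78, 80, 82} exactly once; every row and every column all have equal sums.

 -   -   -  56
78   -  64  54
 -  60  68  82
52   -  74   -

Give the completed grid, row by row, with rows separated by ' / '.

The 16 entries sum to 1072, so each line sums to 1072/4 = 268.
Row 2 must total 268; the given cells sum to 196, so (2,2) = 72.
Row 3: 60 + 68 + 82 + ? = 268, so (3,1) = 58.
Column 1 must total 268; the given cells sum to 188, so (1,1) = 80.
Column 3 needs 268; the known cells sum to 206, so (1,3) = 62.
From column 4, 268 − (56 + 54 + 82) gives (4,4) = 76.
Using row 1: 80 + 62 + 56 + ? → (1,2) = 268 − 198 = 70.
Row 4: 52 + 74 + 76 + ? = 268, so (4,2) = 66.

80 70 62 56 / 78 72 64 54 / 58 60 68 82 / 52 66 74 76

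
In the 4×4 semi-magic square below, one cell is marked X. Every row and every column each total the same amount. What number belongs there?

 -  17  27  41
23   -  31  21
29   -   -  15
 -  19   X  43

Column 4 is complete and sums to 120; that is the magic constant.
Row 1 needs 120; the known cells sum to 85, so (1,1) = 35.
Using row 2: 23 + 31 + 21 + ? → (2,2) = 120 − 75 = 45.
The remaining cell in column 1 is (4,1) = 120 − 87 = 33.
Column 2 needs 120; the known cells sum to 81, so (3,2) = 39.
Using row 3: 29 + 39 + 15 + ? → (3,3) = 120 − 83 = 37.
Row 4 must total 120; the given cells sum to 95, so (4,3) = 25.

25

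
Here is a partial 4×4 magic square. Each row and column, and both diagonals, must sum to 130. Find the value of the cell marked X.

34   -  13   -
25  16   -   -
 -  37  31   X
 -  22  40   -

Column 2: 16 + 37 + 22 + ? = 130, so (1,2) = 55.
Column 3 must total 130; the given cells sum to 84, so (2,3) = 46.
Main diagonal must total 130; the given cells sum to 81, so (4,4) = 49.
From row 1, 130 − (34 + 55 + 13) gives (1,4) = 28.
The remaining cell in row 2 is (2,4) = 130 − 87 = 43.
The remaining cell in row 4 is (4,1) = 130 − 111 = 19.
Column 1 needs 130; the known cells sum to 78, so (3,1) = 52.
Column 4 needs 130; the known cells sum to 120, so (3,4) = 10.

10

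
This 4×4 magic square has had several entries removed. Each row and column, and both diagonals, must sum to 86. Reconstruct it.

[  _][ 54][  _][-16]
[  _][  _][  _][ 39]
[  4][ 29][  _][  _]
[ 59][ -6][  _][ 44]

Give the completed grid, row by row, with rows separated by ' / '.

-1 54 49 -16 / 24 9 14 39 / 4 29 34 19 / 59 -6 -11 44

Row 4 must total 86; the given cells sum to 97, so (4,3) = -11.
Column 2 needs 86; the known cells sum to 77, so (2,2) = 9.
Column 4 needs 86; the known cells sum to 67, so (3,4) = 19.
Using anti-diagonal: -16 + 29 + 59 + ? → (2,3) = 86 − 72 = 14.
Row 2 needs 86; the known cells sum to 62, so (2,1) = 24.
Row 3 must total 86; the given cells sum to 52, so (3,3) = 34.
Column 1: 24 + 4 + 59 + ? = 86, so (1,1) = -1.
Column 3 must total 86; the given cells sum to 37, so (1,3) = 49.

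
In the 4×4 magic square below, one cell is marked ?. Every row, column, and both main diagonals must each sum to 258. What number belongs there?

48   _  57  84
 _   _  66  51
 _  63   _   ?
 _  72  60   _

42

Row 1: 48 + 57 + 84 + ? = 258, so (1,2) = 69.
From column 2, 258 − (69 + 63 + 72) gives (2,2) = 54.
Using column 3: 57 + 66 + 60 + ? → (3,3) = 258 − 183 = 75.
Main diagonal must total 258; the given cells sum to 177, so (4,4) = 81.
Anti-diagonal needs 258; the known cells sum to 213, so (4,1) = 45.
Using row 2: 54 + 66 + 51 + ? → (2,1) = 258 − 171 = 87.
Column 1 needs 258; the known cells sum to 180, so (3,1) = 78.
Column 4: 84 + 51 + 81 + ? = 258, so (3,4) = 42.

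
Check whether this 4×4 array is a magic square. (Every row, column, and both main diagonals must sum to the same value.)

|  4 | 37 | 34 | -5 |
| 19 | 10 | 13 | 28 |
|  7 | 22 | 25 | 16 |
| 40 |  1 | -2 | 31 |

Yes

Row 1: 4 + 37 + 34 + (-5) = 70.
Row 2: 19 + 10 + 13 + 28 = 70.
Row 3: 7 + 22 + 25 + 16 = 70.
Row 4: 40 + 1 + (-2) + 31 = 70.
Column 1: 4 + 19 + 7 + 40 = 70.
Column 2: 37 + 10 + 22 + 1 = 70.
Column 3: 34 + 13 + 25 + (-2) = 70.
Column 4: -5 + 28 + 16 + 31 = 70.
Main diagonal: 4 + 10 + 25 + 31 = 70.
Anti-diagonal: -5 + 13 + 22 + 40 = 70.
All lines sum to 70.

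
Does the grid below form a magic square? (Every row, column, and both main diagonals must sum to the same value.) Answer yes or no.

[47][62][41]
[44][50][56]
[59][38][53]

Yes

Row 1: 47 + 62 + 41 = 150.
Row 2: 44 + 50 + 56 = 150.
Row 3: 59 + 38 + 53 = 150.
Column 1: 47 + 44 + 59 = 150.
Column 2: 62 + 50 + 38 = 150.
Column 3: 41 + 56 + 53 = 150.
Main diagonal: 47 + 50 + 53 = 150.
Anti-diagonal: 41 + 50 + 59 = 150.
All lines sum to 150.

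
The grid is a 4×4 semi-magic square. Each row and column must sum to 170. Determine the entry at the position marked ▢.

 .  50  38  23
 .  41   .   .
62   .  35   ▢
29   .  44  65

26

The remaining cell in row 1 is (1,1) = 170 − 111 = 59.
Using row 4: 29 + 44 + 65 + ? → (4,2) = 170 − 138 = 32.
Column 1 needs 170; the known cells sum to 150, so (2,1) = 20.
Using column 2: 50 + 41 + 32 + ? → (3,2) = 170 − 123 = 47.
Column 3 must total 170; the given cells sum to 117, so (2,3) = 53.
Row 2: 20 + 41 + 53 + ? = 170, so (2,4) = 56.
Row 3: 62 + 47 + 35 + ? = 170, so (3,4) = 26.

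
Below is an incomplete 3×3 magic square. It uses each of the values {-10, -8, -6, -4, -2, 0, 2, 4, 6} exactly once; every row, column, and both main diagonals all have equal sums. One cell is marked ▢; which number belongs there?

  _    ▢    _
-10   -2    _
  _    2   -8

The 9 entries sum to -18, so each line sums to -18/3 = -6.
From row 2, -6 − (-10 + (-2)) gives (2,3) = 6.
From row 3, -6 − (2 + (-8)) gives (3,1) = 0.
From column 1, -6 − (-10 + 0) gives (1,1) = 4.
From column 2, -6 − (-2 + 2) gives (1,2) = -6.

-6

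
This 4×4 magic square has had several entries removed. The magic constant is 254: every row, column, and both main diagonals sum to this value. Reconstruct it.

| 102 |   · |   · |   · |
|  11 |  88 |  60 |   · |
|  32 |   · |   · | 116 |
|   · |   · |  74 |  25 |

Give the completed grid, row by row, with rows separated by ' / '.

102 53 81 18 / 11 88 60 95 / 32 67 39 116 / 109 46 74 25

Using row 2: 11 + 88 + 60 + ? → (2,4) = 254 − 159 = 95.
From column 1, 254 − (102 + 11 + 32) gives (4,1) = 109.
Using column 4: 95 + 116 + 25 + ? → (1,4) = 254 − 236 = 18.
The remaining cell in main diagonal is (3,3) = 254 − 215 = 39.
The remaining cell in anti-diagonal is (3,2) = 254 − 187 = 67.
From row 4, 254 − (109 + 74 + 25) gives (4,2) = 46.
From column 2, 254 − (88 + 67 + 46) gives (1,2) = 53.
Column 3 must total 254; the given cells sum to 173, so (1,3) = 81.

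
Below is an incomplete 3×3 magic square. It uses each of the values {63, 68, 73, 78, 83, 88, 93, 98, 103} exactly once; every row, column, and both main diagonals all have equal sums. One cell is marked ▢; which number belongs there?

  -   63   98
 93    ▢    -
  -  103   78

The 9 entries sum to 747, so each line sums to 747/3 = 249.
The remaining cell in row 1 is (1,1) = 249 − 161 = 88.
From row 3, 249 − (103 + 78) gives (3,1) = 68.
The remaining cell in column 2 is (2,2) = 249 − 166 = 83.

83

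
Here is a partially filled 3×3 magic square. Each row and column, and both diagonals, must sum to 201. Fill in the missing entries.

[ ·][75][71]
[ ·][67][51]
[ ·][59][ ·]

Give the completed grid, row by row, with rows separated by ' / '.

The remaining cell in row 1 is (1,1) = 201 − 146 = 55.
Row 2 must total 201; the given cells sum to 118, so (2,1) = 83.
Column 1: 55 + 83 + ? = 201, so (3,1) = 63.
Using column 3: 71 + 51 + ? → (3,3) = 201 − 122 = 79.

55 75 71 / 83 67 51 / 63 59 79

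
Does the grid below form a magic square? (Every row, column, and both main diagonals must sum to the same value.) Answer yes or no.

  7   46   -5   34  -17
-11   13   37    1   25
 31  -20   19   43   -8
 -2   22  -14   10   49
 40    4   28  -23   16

Yes

Row 1: 7 + 46 + (-5) + 34 + (-17) = 65.
Row 2: -11 + 13 + 37 + 1 + 25 = 65.
Row 3: 31 + (-20) + 19 + 43 + (-8) = 65.
Row 4: -2 + 22 + (-14) + 10 + 49 = 65.
Row 5: 40 + 4 + 28 + (-23) + 16 = 65.
Column 1: 7 + (-11) + 31 + (-2) + 40 = 65.
Column 2: 46 + 13 + (-20) + 22 + 4 = 65.
Column 3: -5 + 37 + 19 + (-14) + 28 = 65.
Column 4: 34 + 1 + 43 + 10 + (-23) = 65.
Column 5: -17 + 25 + (-8) + 49 + 16 = 65.
Main diagonal: 7 + 13 + 19 + 10 + 16 = 65.
Anti-diagonal: -17 + 1 + 19 + 22 + 40 = 65.
All lines sum to 65.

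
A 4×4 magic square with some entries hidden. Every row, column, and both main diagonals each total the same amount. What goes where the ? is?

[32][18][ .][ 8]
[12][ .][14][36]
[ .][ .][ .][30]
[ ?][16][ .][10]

Column 4 is complete and sums to 84; that is the magic constant.
Row 1: 32 + 18 + 8 + ? = 84, so (1,3) = 26.
The remaining cell in row 2 is (2,2) = 84 − 62 = 22.
The remaining cell in column 2 is (3,2) = 84 − 56 = 28.
Main diagonal needs 84; the known cells sum to 64, so (3,3) = 20.
Anti-diagonal needs 84; the known cells sum to 50, so (4,1) = 34.

34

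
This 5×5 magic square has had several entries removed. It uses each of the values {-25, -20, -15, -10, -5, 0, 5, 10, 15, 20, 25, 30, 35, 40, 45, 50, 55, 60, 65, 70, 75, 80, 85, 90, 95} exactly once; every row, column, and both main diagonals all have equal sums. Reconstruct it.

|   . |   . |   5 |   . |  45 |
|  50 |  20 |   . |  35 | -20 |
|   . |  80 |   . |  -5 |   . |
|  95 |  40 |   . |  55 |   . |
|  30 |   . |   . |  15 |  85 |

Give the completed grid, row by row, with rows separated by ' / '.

The 25 entries sum to 875, so each line sums to 875/5 = 175.
From row 2, 175 − (50 + 20 + 35 + (-20)) gives (2,3) = 90.
Using column 4: 35 + (-5) + 55 + 15 + ? → (1,4) = 175 − 100 = 75.
The remaining cell in anti-diagonal is (3,3) = 175 − 150 = 25.
Using main diagonal: 20 + 25 + 55 + 85 + ? → (1,1) = 175 − 185 = -10.
Row 1 needs 175; the known cells sum to 115, so (1,2) = 60.
The remaining cell in column 1 is (3,1) = 175 − 165 = 10.
From column 2, 175 − (60 + 20 + 80 + 40) gives (5,2) = -25.
Row 3 needs 175; the known cells sum to 110, so (3,5) = 65.
Row 5 needs 175; the known cells sum to 105, so (5,3) = 70.
Column 3: 5 + 90 + 25 + 70 + ? = 175, so (4,3) = -15.
Column 5 needs 175; the known cells sum to 175, so (4,5) = 0.

-10 60 5 75 45 / 50 20 90 35 -20 / 10 80 25 -5 65 / 95 40 -15 55 0 / 30 -25 70 15 85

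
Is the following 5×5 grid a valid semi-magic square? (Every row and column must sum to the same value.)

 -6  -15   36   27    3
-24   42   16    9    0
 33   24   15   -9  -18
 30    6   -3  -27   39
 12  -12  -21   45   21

Row 1: -6 + (-15) + 36 + 27 + 3 = 45.
Row 2: -24 + 42 + 16 + 9 + 0 = 43.
Row 3: 33 + 24 + 15 + (-9) + (-18) = 45.
Row 4: 30 + 6 + (-3) + (-27) + 39 = 45.
Row 5: 12 + (-12) + (-21) + 45 + 21 = 45.
Column 1: -6 + (-24) + 33 + 30 + 12 = 45.
Column 2: -15 + 42 + 24 + 6 + (-12) = 45.
Column 3: 36 + 16 + 15 + (-3) + (-21) = 43.
Column 4: 27 + 9 + (-9) + (-27) + 45 = 45.
Column 5: 3 + 0 + (-18) + 39 + 21 = 45.

No — row 3 sums to 45 but column 3 sums to 43.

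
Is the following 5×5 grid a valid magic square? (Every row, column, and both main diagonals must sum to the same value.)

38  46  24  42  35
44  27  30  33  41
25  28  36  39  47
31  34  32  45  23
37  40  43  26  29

No — row 1 sums to 185 but row 4 sums to 165.

Row 1: 38 + 46 + 24 + 42 + 35 = 185.
Row 2: 44 + 27 + 30 + 33 + 41 = 175.
Row 3: 25 + 28 + 36 + 39 + 47 = 175.
Row 4: 31 + 34 + 32 + 45 + 23 = 165.
Row 5: 37 + 40 + 43 + 26 + 29 = 175.
Column 1: 38 + 44 + 25 + 31 + 37 = 175.
Column 2: 46 + 27 + 28 + 34 + 40 = 175.
Column 3: 24 + 30 + 36 + 32 + 43 = 165.
Column 4: 42 + 33 + 39 + 45 + 26 = 185.
Column 5: 35 + 41 + 47 + 23 + 29 = 175.
Main diagonal: 38 + 27 + 36 + 45 + 29 = 175.
Anti-diagonal: 35 + 33 + 36 + 34 + 37 = 175.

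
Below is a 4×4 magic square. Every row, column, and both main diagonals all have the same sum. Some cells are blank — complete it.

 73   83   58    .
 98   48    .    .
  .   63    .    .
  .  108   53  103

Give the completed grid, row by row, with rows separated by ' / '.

73 83 58 88 / 98 48 113 43 / 93 63 78 68 / 38 108 53 103

Column 2 is already complete: 83 + 48 + 63 + 108 = 302, so that is the magic constant.
From row 1, 302 − (73 + 83 + 58) gives (1,4) = 88.
Using row 4: 108 + 53 + 103 + ? → (4,1) = 302 − 264 = 38.
The remaining cell in column 1 is (3,1) = 302 − 209 = 93.
Main diagonal needs 302; the known cells sum to 224, so (3,3) = 78.
Anti-diagonal must total 302; the given cells sum to 189, so (2,3) = 113.
Row 2 needs 302; the known cells sum to 259, so (2,4) = 43.
Row 3 needs 302; the known cells sum to 234, so (3,4) = 68.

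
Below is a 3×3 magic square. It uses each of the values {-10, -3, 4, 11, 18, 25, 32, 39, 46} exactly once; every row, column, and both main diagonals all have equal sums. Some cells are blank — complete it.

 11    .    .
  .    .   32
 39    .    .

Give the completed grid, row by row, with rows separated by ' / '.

11 46 -3 / 4 18 32 / 39 -10 25

The 9 entries sum to 162, so each line sums to 162/3 = 54.
Column 1 needs 54; the known cells sum to 50, so (2,1) = 4.
Using row 2: 4 + 32 + ? → (2,2) = 54 − 36 = 18.
Main diagonal: 11 + 18 + ? = 54, so (3,3) = 25.
Anti-diagonal: 18 + 39 + ? = 54, so (1,3) = -3.
Row 1 needs 54; the known cells sum to 8, so (1,2) = 46.
Using row 3: 39 + 25 + ? → (3,2) = 54 − 64 = -10.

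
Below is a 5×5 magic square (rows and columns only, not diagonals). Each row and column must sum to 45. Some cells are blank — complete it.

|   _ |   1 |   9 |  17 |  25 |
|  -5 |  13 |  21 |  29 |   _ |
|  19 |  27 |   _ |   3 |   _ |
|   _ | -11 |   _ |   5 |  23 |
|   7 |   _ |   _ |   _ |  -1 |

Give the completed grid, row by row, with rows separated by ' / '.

-7 1 9 17 25 / -5 13 21 29 -13 / 19 27 -15 3 11 / 31 -11 -3 5 23 / 7 15 33 -9 -1

Using row 1: 1 + 9 + 17 + 25 + ? → (1,1) = 45 − 52 = -7.
From row 2, 45 − (-5 + 13 + 21 + 29) gives (2,5) = -13.
Column 1 needs 45; the known cells sum to 14, so (4,1) = 31.
From column 2, 45 − (1 + 13 + 27 + (-11)) gives (5,2) = 15.
Column 4 must total 45; the given cells sum to 54, so (5,4) = -9.
The remaining cell in column 5 is (3,5) = 45 − 34 = 11.
Row 3 needs 45; the known cells sum to 60, so (3,3) = -15.
Row 4: 31 + (-11) + 5 + 23 + ? = 45, so (4,3) = -3.
Row 5: 7 + 15 + (-9) + (-1) + ? = 45, so (5,3) = 33.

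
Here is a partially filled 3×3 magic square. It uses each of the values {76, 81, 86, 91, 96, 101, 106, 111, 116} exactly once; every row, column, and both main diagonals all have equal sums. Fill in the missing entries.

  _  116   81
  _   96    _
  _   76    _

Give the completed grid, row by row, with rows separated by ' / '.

91 116 81 / 86 96 106 / 111 76 101

The 9 entries sum to 864, so each line sums to 864/3 = 288.
The remaining cell in row 1 is (1,1) = 288 − 197 = 91.
Using main diagonal: 91 + 96 + ? → (3,3) = 288 − 187 = 101.
The remaining cell in anti-diagonal is (3,1) = 288 − 177 = 111.
Using column 1: 91 + 111 + ? → (2,1) = 288 − 202 = 86.
Column 3 needs 288; the known cells sum to 182, so (2,3) = 106.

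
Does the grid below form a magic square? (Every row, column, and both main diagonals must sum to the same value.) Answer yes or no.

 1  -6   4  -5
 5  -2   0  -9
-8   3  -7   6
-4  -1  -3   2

Row 1: 1 + (-6) + 4 + (-5) = -6.
Row 2: 5 + (-2) + 0 + (-9) = -6.
Row 3: -8 + 3 + (-7) + 6 = -6.
Row 4: -4 + (-1) + (-3) + 2 = -6.
Column 1: 1 + 5 + (-8) + (-4) = -6.
Column 2: -6 + (-2) + 3 + (-1) = -6.
Column 3: 4 + 0 + (-7) + (-3) = -6.
Column 4: -5 + (-9) + 6 + 2 = -6.
Main diagonal: 1 + (-2) + (-7) + 2 = -6.
Anti-diagonal: -5 + 0 + 3 + (-4) = -6.
All lines sum to -6.

Yes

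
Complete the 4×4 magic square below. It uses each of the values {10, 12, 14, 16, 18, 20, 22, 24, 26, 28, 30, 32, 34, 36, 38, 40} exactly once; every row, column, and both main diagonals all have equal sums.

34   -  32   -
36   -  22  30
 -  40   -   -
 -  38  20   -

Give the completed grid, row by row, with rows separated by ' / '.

34 10 32 24 / 36 12 22 30 / 16 40 26 18 / 14 38 20 28

The 16 entries sum to 400, so each line sums to 400/4 = 100.
Row 2 needs 100; the known cells sum to 88, so (2,2) = 12.
The remaining cell in column 2 is (1,2) = 100 − 90 = 10.
Using column 3: 32 + 22 + 20 + ? → (3,3) = 100 − 74 = 26.
Using main diagonal: 34 + 12 + 26 + ? → (4,4) = 100 − 72 = 28.
Row 1: 34 + 10 + 32 + ? = 100, so (1,4) = 24.
The remaining cell in row 4 is (4,1) = 100 − 86 = 14.
Column 1 needs 100; the known cells sum to 84, so (3,1) = 16.
From column 4, 100 − (24 + 30 + 28) gives (3,4) = 18.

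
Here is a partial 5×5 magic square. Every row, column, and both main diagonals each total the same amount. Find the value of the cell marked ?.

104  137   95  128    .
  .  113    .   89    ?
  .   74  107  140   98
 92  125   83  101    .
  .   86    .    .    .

Column 2 is complete and sums to 535; that is the magic constant.
Row 1 must total 535; the given cells sum to 464, so (1,5) = 71.
The remaining cell in row 3 is (3,1) = 535 − 419 = 116.
Using row 4: 92 + 125 + 83 + 101 + ? → (4,5) = 535 − 401 = 134.
The remaining cell in column 4 is (5,4) = 535 − 458 = 77.
Using main diagonal: 104 + 113 + 107 + 101 + ? → (5,5) = 535 − 425 = 110.
Anti-diagonal must total 535; the given cells sum to 392, so (5,1) = 143.
Using row 5: 143 + 86 + 77 + 110 + ? → (5,3) = 535 − 416 = 119.
From column 1, 535 − (104 + 116 + 92 + 143) gives (2,1) = 80.
From column 3, 535 − (95 + 107 + 83 + 119) gives (2,3) = 131.
The remaining cell in column 5 is (2,5) = 535 − 413 = 122.

122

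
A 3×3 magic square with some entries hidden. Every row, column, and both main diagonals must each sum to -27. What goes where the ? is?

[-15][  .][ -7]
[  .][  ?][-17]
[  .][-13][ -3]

-9

Row 1: -15 + (-7) + ? = -27, so (1,2) = -5.
Row 3 needs -27; the known cells sum to -16, so (3,1) = -11.
Column 1: -15 + (-11) + ? = -27, so (2,1) = -1.
Using column 2: -5 + (-13) + ? → (2,2) = -27 − (-18) = -9.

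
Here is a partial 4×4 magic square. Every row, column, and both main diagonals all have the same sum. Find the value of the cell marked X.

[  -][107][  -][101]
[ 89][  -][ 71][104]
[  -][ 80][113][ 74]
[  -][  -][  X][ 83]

92

Column 4 is complete and sums to 362; that is the magic constant.
Row 2 must total 362; the given cells sum to 264, so (2,2) = 98.
The remaining cell in row 3 is (3,1) = 362 − 267 = 95.
Using column 2: 107 + 98 + 80 + ? → (4,2) = 362 − 285 = 77.
Main diagonal must total 362; the given cells sum to 294, so (1,1) = 68.
Anti-diagonal needs 362; the known cells sum to 252, so (4,1) = 110.
Using row 1: 68 + 107 + 101 + ? → (1,3) = 362 − 276 = 86.
Using row 4: 110 + 77 + 83 + ? → (4,3) = 362 − 270 = 92.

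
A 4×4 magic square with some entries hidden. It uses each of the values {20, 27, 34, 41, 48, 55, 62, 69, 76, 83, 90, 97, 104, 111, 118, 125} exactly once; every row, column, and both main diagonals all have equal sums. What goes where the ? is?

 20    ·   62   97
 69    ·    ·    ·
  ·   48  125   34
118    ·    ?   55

76

The 16 entries sum to 1160, so each line sums to 1160/4 = 290.
From row 1, 290 − (20 + 62 + 97) gives (1,2) = 111.
Row 3 must total 290; the given cells sum to 207, so (3,1) = 83.
Using column 4: 97 + 34 + 55 + ? → (2,4) = 290 − 186 = 104.
Main diagonal: 20 + 125 + 55 + ? = 290, so (2,2) = 90.
The remaining cell in anti-diagonal is (2,3) = 290 − 263 = 27.
Column 2 must total 290; the given cells sum to 249, so (4,2) = 41.
Using column 3: 62 + 27 + 125 + ? → (4,3) = 290 − 214 = 76.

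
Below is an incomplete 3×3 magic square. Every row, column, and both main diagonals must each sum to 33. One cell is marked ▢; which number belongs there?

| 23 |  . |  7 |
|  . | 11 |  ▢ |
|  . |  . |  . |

Row 1 needs 33; the known cells sum to 30, so (1,2) = 3.
Using column 2: 3 + 11 + ? → (3,2) = 33 − 14 = 19.
From main diagonal, 33 − (23 + 11) gives (3,3) = -1.
From anti-diagonal, 33 − (7 + 11) gives (3,1) = 15.
The remaining cell in column 1 is (2,1) = 33 − 38 = -5.
From column 3, 33 − (7 + (-1)) gives (2,3) = 27.

27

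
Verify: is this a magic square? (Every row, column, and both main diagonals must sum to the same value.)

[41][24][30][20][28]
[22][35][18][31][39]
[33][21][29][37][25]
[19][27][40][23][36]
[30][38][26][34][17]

No — row 3 sums to 145 but row 1 sums to 143.

Row 1: 41 + 24 + 30 + 20 + 28 = 143.
Row 2: 22 + 35 + 18 + 31 + 39 = 145.
Row 3: 33 + 21 + 29 + 37 + 25 = 145.
Row 4: 19 + 27 + 40 + 23 + 36 = 145.
Row 5: 30 + 38 + 26 + 34 + 17 = 145.
Column 1: 41 + 22 + 33 + 19 + 30 = 145.
Column 2: 24 + 35 + 21 + 27 + 38 = 145.
Column 3: 30 + 18 + 29 + 40 + 26 = 143.
Column 4: 20 + 31 + 37 + 23 + 34 = 145.
Column 5: 28 + 39 + 25 + 36 + 17 = 145.
Main diagonal: 41 + 35 + 29 + 23 + 17 = 145.
Anti-diagonal: 28 + 31 + 29 + 27 + 30 = 145.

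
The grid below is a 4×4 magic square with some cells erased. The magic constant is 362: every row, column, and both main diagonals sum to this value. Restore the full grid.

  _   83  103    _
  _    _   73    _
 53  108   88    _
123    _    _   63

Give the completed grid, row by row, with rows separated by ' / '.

Row 3: 53 + 108 + 88 + ? = 362, so (3,4) = 113.
Column 3 must total 362; the given cells sum to 264, so (4,3) = 98.
Anti-diagonal needs 362; the known cells sum to 304, so (1,4) = 58.
Using row 1: 83 + 103 + 58 + ? → (1,1) = 362 − 244 = 118.
From row 4, 362 − (123 + 98 + 63) gives (4,2) = 78.
Using column 1: 118 + 53 + 123 + ? → (2,1) = 362 − 294 = 68.
Column 2 needs 362; the known cells sum to 269, so (2,2) = 93.
From column 4, 362 − (58 + 113 + 63) gives (2,4) = 128.

118 83 103 58 / 68 93 73 128 / 53 108 88 113 / 123 78 98 63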